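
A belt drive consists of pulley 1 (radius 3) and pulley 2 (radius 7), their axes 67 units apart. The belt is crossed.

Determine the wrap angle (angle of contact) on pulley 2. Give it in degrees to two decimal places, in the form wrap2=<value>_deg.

wrap2=197.17_deg

crossed belt: β = asin((r1+r2)/C) = asin(10/67) = 8.5837°
wrap1 = wrap2 = π + 2β = 197.1674°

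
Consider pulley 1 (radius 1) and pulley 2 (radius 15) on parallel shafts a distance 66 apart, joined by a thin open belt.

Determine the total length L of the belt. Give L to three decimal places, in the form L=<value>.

L=185.246

open belt: β = asin((r2−r1)/C) = asin(14/66) = 12.2467°
wrap1 = π − 2β = 155.5066°
wrap2 = π + 2β = 204.4934°
tangent length = C·cosβ = 64.4981
L = r1·wrap1 + r2·wrap2 + 2·C·cosβ = 1·2.7141 + 15·3.5691 + 2·64.4981 = 185.2465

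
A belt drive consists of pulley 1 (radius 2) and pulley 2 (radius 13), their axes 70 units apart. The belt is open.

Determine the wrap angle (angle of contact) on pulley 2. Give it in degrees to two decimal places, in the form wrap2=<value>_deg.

open belt: β = asin((r2−r1)/C) = asin(11/70) = 9.0411°
wrap1 = π − 2β = 161.9178°
wrap2 = π + 2β = 198.0822°

wrap2=198.08_deg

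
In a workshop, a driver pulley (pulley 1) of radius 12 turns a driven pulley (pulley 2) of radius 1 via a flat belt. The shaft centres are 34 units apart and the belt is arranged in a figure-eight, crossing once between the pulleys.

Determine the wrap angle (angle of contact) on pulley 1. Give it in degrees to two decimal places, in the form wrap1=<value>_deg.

crossed belt: β = asin((r1+r2)/C) = asin(13/34) = 22.4795°
wrap1 = wrap2 = π + 2β = 224.9590°

wrap1=224.96_deg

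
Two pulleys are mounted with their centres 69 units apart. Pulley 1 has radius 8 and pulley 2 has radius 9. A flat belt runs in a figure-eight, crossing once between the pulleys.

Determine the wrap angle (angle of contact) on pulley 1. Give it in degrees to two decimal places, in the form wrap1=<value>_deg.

crossed belt: β = asin((r1+r2)/C) = asin(17/69) = 14.2632°
wrap1 = wrap2 = π + 2β = 208.5264°

wrap1=208.53_deg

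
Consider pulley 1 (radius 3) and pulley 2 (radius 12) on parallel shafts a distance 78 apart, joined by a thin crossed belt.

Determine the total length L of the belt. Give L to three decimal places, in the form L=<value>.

L=206.017

crossed belt: β = asin((r1+r2)/C) = asin(15/78) = 11.0875°
wrap1 = wrap2 = π + 2β = 202.1750°
tangent length = C·cosβ = 76.5441
L = (r1+r2)·wrap + 2·C·cosβ = 15·3.5286 + 2·76.5441 = 206.0175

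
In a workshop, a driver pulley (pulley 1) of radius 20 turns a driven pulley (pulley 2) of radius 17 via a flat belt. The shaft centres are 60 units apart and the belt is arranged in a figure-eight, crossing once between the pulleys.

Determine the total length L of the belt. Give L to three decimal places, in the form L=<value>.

crossed belt: β = asin((r1+r2)/C) = asin(37/60) = 38.0731°
wrap1 = wrap2 = π + 2β = 256.1462°
tangent length = C·cosβ = 47.2335
L = (r1+r2)·wrap + 2·C·cosβ = 37·4.4706 + 2·47.2335 = 259.8790

L=259.879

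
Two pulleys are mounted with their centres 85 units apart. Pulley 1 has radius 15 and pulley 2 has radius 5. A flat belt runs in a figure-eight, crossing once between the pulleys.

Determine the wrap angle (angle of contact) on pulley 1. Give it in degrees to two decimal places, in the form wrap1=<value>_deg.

wrap1=207.22_deg

crossed belt: β = asin((r1+r2)/C) = asin(20/85) = 13.6090°
wrap1 = wrap2 = π + 2β = 207.2179°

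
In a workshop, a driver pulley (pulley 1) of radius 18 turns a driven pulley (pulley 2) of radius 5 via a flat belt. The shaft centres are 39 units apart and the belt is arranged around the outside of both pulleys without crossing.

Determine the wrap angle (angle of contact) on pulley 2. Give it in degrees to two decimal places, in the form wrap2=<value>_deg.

wrap2=141.06_deg

open belt: β = asin((r2−r1)/C) = asin(-13/39) = -19.4712°
wrap1 = π − 2β = 218.9424°
wrap2 = π + 2β = 141.0576°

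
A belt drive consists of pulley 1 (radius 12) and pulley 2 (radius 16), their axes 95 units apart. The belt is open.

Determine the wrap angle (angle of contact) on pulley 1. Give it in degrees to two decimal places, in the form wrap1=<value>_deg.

wrap1=175.17_deg

open belt: β = asin((r2−r1)/C) = asin(4/95) = 2.4132°
wrap1 = π − 2β = 175.1737°
wrap2 = π + 2β = 184.8263°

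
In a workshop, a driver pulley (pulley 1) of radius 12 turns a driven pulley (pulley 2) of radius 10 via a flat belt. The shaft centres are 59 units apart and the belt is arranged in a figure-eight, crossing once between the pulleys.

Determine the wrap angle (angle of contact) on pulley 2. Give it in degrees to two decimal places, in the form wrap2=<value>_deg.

wrap2=223.79_deg

crossed belt: β = asin((r1+r2)/C) = asin(22/59) = 21.8934°
wrap1 = wrap2 = π + 2β = 223.7869°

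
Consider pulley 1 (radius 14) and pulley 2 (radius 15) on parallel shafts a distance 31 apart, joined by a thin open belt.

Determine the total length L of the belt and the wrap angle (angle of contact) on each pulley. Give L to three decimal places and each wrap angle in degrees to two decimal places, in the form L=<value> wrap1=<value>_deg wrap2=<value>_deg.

L=153.138 wrap1=176.30_deg wrap2=183.70_deg

open belt: β = asin((r2−r1)/C) = asin(1/31) = 1.8486°
wrap1 = π − 2β = 176.3029°
wrap2 = π + 2β = 183.6971°
tangent length = C·cosβ = 30.9839
L = r1·wrap1 + r2·wrap2 + 2·C·cosβ = 14·3.0771 + 15·3.2061 + 2·30.9839 = 153.1384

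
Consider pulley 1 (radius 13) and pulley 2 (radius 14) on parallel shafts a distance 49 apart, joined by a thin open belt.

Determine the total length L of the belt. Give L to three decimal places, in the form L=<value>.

L=182.843

open belt: β = asin((r2−r1)/C) = asin(1/49) = 1.1694°
wrap1 = π − 2β = 177.6612°
wrap2 = π + 2β = 182.3388°
tangent length = C·cosβ = 48.9898
L = r1·wrap1 + r2·wrap2 + 2·C·cosβ = 13·3.1008 + 14·3.1824 + 2·48.9898 = 182.8434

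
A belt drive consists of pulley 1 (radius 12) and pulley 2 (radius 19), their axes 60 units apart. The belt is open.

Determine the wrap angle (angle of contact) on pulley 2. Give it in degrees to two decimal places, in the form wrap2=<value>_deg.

open belt: β = asin((r2−r1)/C) = asin(7/60) = 6.6998°
wrap1 = π − 2β = 166.6005°
wrap2 = π + 2β = 193.3995°

wrap2=193.40_deg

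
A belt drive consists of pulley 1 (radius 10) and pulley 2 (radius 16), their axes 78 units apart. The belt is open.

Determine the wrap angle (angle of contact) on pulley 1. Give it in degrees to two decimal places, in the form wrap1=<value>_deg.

wrap1=171.18_deg

open belt: β = asin((r2−r1)/C) = asin(6/78) = 4.4117°
wrap1 = π − 2β = 171.1765°
wrap2 = π + 2β = 188.8235°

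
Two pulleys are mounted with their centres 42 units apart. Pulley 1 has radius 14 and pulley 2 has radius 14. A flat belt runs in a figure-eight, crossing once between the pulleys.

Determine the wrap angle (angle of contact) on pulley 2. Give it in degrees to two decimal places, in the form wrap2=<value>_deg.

crossed belt: β = asin((r1+r2)/C) = asin(28/42) = 41.8103°
wrap1 = wrap2 = π + 2β = 263.6206°

wrap2=263.62_deg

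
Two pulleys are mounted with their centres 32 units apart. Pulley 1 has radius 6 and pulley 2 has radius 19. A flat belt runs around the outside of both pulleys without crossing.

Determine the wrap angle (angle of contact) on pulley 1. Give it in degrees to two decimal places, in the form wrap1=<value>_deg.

open belt: β = asin((r2−r1)/C) = asin(13/32) = 23.9695°
wrap1 = π − 2β = 132.0610°
wrap2 = π + 2β = 227.9390°

wrap1=132.06_deg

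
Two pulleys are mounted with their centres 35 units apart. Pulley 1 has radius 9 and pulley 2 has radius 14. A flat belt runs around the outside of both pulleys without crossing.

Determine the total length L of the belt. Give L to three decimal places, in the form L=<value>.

L=142.972

open belt: β = asin((r2−r1)/C) = asin(5/35) = 8.2132°
wrap1 = π − 2β = 163.5736°
wrap2 = π + 2β = 196.4264°
tangent length = C·cosβ = 34.6410
L = r1·wrap1 + r2·wrap2 + 2·C·cosβ = 9·2.8549 + 14·3.4283 + 2·34.6410 = 142.9721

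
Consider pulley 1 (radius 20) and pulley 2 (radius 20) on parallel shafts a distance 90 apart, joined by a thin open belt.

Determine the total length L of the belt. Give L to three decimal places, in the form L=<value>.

open belt: β = asin((r2−r1)/C) = asin(0/90) = 0.0000°
wrap1 = π − 2β = 180.0000°
wrap2 = π + 2β = 180.0000°
tangent length = C·cosβ = 90.0000
L = r1·wrap1 + r2·wrap2 + 2·C·cosβ = 20·3.1416 + 20·3.1416 + 2·90.0000 = 305.6637

L=305.664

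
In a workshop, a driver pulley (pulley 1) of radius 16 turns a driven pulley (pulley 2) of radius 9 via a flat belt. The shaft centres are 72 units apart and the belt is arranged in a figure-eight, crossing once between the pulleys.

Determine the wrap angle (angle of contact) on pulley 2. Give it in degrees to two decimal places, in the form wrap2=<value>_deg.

crossed belt: β = asin((r1+r2)/C) = asin(25/72) = 20.3175°
wrap1 = wrap2 = π + 2β = 220.6350°

wrap2=220.64_deg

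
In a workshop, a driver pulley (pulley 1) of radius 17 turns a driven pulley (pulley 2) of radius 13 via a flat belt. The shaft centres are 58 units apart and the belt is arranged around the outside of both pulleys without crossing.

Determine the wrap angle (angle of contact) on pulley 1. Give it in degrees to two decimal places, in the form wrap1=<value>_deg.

wrap1=187.91_deg

open belt: β = asin((r2−r1)/C) = asin(-4/58) = -3.9546°
wrap1 = π − 2β = 187.9091°
wrap2 = π + 2β = 172.0909°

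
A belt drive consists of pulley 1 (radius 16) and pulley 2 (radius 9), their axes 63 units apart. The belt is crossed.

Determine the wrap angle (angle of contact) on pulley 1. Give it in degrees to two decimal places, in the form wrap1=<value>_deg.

crossed belt: β = asin((r1+r2)/C) = asin(25/63) = 23.3799°
wrap1 = wrap2 = π + 2β = 226.7597°

wrap1=226.76_deg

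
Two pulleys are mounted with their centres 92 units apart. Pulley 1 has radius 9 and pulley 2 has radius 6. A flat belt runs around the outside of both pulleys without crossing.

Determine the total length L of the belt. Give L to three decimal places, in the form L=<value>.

L=231.222

open belt: β = asin((r2−r1)/C) = asin(-3/92) = -1.8687°
wrap1 = π − 2β = 183.7373°
wrap2 = π + 2β = 176.2627°
tangent length = C·cosβ = 91.9511
L = r1·wrap1 + r2·wrap2 + 2·C·cosβ = 9·3.2068 + 6·3.0764 + 2·91.9511 = 231.2217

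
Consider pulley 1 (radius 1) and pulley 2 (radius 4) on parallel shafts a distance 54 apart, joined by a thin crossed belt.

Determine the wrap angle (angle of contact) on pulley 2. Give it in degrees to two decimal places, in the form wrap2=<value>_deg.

wrap2=190.63_deg

crossed belt: β = asin((r1+r2)/C) = asin(5/54) = 5.3128°
wrap1 = wrap2 = π + 2β = 190.6255°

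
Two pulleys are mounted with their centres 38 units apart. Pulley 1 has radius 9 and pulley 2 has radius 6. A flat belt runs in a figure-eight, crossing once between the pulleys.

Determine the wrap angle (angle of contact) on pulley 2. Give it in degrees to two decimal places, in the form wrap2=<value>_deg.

crossed belt: β = asin((r1+r2)/C) = asin(15/38) = 23.2496°
wrap1 = wrap2 = π + 2β = 226.4991°

wrap2=226.50_deg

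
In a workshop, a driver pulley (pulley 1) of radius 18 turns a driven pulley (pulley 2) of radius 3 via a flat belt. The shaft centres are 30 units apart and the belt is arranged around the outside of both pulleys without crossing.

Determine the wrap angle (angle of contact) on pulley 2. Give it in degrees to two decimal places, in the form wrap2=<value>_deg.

wrap2=120.00_deg

open belt: β = asin((r2−r1)/C) = asin(-15/30) = -30.0000°
wrap1 = π − 2β = 240.0000°
wrap2 = π + 2β = 120.0000°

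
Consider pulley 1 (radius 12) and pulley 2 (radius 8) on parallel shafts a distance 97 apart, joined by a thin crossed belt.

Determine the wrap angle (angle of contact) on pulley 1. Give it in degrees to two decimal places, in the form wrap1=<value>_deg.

crossed belt: β = asin((r1+r2)/C) = asin(20/97) = 11.8989°
wrap1 = wrap2 = π + 2β = 203.7978°

wrap1=203.80_deg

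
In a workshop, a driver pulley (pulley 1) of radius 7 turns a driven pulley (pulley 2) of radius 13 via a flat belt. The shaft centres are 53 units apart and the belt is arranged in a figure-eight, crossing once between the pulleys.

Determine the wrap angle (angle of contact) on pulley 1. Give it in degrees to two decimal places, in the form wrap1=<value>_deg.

crossed belt: β = asin((r1+r2)/C) = asin(20/53) = 22.1702°
wrap1 = wrap2 = π + 2β = 224.3403°

wrap1=224.34_deg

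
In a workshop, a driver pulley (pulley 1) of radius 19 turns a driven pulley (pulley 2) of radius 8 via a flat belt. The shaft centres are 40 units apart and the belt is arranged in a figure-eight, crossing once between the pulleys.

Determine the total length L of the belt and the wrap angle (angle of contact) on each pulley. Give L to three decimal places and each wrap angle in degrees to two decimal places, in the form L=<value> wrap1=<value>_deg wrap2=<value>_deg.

L=183.861 wrap1=264.91_deg wrap2=264.91_deg

crossed belt: β = asin((r1+r2)/C) = asin(27/40) = 42.4542°
wrap1 = wrap2 = π + 2β = 264.9083°
tangent length = C·cosβ = 29.5127
L = (r1+r2)·wrap + 2·C·cosβ = 27·4.6235 + 2·29.5127 = 183.8605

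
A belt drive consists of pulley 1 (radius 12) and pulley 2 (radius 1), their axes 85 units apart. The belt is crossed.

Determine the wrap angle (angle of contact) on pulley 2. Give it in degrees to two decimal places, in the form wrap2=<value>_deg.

wrap2=197.59_deg

crossed belt: β = asin((r1+r2)/C) = asin(13/85) = 8.7974°
wrap1 = wrap2 = π + 2β = 197.5948°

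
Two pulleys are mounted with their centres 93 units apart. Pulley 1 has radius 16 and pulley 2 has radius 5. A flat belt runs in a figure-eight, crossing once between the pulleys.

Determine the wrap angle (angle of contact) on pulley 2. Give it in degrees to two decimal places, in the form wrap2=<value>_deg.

crossed belt: β = asin((r1+r2)/C) = asin(21/93) = 13.0503°
wrap1 = wrap2 = π + 2β = 206.1006°

wrap2=206.10_deg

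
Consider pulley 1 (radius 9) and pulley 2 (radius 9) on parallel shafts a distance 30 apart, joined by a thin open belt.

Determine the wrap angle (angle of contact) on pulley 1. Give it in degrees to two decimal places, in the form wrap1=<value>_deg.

wrap1=180.00_deg

open belt: β = asin((r2−r1)/C) = asin(0/30) = 0.0000°
wrap1 = π − 2β = 180.0000°
wrap2 = π + 2β = 180.0000°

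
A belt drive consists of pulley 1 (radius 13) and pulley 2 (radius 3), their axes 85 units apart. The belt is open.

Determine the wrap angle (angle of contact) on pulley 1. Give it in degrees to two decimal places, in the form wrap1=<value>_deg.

wrap1=193.51_deg

open belt: β = asin((r2−r1)/C) = asin(-10/85) = -6.7563°
wrap1 = π − 2β = 193.5127°
wrap2 = π + 2β = 166.4873°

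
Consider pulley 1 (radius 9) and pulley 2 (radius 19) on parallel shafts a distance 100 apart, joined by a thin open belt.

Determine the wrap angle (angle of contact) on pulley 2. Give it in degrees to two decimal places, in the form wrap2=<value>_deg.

open belt: β = asin((r2−r1)/C) = asin(10/100) = 5.7392°
wrap1 = π − 2β = 168.5217°
wrap2 = π + 2β = 191.4783°

wrap2=191.48_deg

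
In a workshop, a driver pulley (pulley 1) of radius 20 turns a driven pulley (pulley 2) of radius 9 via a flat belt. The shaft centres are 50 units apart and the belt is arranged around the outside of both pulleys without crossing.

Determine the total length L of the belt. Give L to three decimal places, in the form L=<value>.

open belt: β = asin((r2−r1)/C) = asin(-11/50) = -12.7090°
wrap1 = π − 2β = 205.4181°
wrap2 = π + 2β = 154.5819°
tangent length = C·cosβ = 48.7750
L = r1·wrap1 + r2·wrap2 + 2·C·cosβ = 20·3.5852 + 9·2.6980 + 2·48.7750 = 193.5361

L=193.536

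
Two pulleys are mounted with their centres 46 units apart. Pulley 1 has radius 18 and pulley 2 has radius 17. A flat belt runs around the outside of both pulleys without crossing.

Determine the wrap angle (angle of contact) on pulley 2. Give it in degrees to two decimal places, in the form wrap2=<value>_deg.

wrap2=177.51_deg

open belt: β = asin((r2−r1)/C) = asin(-1/46) = -1.2457°
wrap1 = π − 2β = 182.4913°
wrap2 = π + 2β = 177.5087°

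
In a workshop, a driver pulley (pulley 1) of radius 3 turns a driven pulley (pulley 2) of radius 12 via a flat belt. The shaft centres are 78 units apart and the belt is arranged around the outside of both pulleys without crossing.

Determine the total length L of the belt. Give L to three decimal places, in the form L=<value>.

L=204.164

open belt: β = asin((r2−r1)/C) = asin(9/78) = 6.6258°
wrap1 = π − 2β = 166.7484°
wrap2 = π + 2β = 193.2516°
tangent length = C·cosβ = 77.4790
L = r1·wrap1 + r2·wrap2 + 2·C·cosβ = 3·2.9103 + 12·3.3729 + 2·77.4790 = 204.1635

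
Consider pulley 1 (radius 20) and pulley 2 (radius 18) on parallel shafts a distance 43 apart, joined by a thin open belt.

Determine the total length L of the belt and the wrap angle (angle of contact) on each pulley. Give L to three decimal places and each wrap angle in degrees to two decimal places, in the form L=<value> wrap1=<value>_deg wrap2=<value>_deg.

L=205.474 wrap1=185.33_deg wrap2=174.67_deg

open belt: β = asin((r2−r1)/C) = asin(-2/43) = -2.6659°
wrap1 = π − 2β = 185.3318°
wrap2 = π + 2β = 174.6682°
tangent length = C·cosβ = 42.9535
L = r1·wrap1 + r2·wrap2 + 2·C·cosβ = 20·3.2346 + 18·3.0485 + 2·42.9535 = 205.4736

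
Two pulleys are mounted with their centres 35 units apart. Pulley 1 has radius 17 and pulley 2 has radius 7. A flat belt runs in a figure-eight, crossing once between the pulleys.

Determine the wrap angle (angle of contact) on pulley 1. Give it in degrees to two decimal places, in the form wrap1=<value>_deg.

crossed belt: β = asin((r1+r2)/C) = asin(24/35) = 43.2918°
wrap1 = wrap2 = π + 2β = 266.5836°

wrap1=266.58_deg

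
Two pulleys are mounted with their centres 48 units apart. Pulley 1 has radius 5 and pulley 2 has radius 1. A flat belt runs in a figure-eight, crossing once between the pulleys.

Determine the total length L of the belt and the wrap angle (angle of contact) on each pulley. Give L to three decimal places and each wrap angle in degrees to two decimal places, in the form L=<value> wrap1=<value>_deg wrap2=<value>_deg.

crossed belt: β = asin((r1+r2)/C) = asin(6/48) = 7.1808°
wrap1 = wrap2 = π + 2β = 194.3615°
tangent length = C·cosβ = 47.6235
L = (r1+r2)·wrap + 2·C·cosβ = 6·3.3922 + 2·47.6235 = 115.6005

L=115.601 wrap1=194.36_deg wrap2=194.36_deg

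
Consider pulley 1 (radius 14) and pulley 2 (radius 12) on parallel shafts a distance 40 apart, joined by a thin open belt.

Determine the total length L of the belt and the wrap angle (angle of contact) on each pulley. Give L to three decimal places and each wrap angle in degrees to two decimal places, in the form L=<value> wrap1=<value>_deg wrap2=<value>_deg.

L=161.781 wrap1=185.73_deg wrap2=174.27_deg

open belt: β = asin((r2−r1)/C) = asin(-2/40) = -2.8660°
wrap1 = π − 2β = 185.7320°
wrap2 = π + 2β = 174.2680°
tangent length = C·cosβ = 39.9500
L = r1·wrap1 + r2·wrap2 + 2·C·cosβ = 14·3.2416 + 12·3.0416 + 2·39.9500 = 161.7814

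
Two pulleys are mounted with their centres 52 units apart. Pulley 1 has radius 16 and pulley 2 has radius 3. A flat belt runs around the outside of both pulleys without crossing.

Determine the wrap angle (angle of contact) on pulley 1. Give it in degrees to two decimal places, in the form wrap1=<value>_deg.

open belt: β = asin((r2−r1)/C) = asin(-13/52) = -14.4775°
wrap1 = π − 2β = 208.9550°
wrap2 = π + 2β = 151.0450°

wrap1=208.96_deg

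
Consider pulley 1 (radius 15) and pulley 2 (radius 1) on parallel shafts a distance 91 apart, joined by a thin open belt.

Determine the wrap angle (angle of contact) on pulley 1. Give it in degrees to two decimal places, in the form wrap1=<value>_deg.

open belt: β = asin((r2−r1)/C) = asin(-14/91) = -8.8499°
wrap1 = π − 2β = 197.6998°
wrap2 = π + 2β = 162.3002°

wrap1=197.70_deg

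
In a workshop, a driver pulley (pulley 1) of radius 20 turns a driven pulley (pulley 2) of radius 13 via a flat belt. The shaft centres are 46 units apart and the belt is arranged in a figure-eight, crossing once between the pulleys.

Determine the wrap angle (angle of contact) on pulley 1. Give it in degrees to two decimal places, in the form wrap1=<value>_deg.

wrap1=271.68_deg

crossed belt: β = asin((r1+r2)/C) = asin(33/46) = 45.8395°
wrap1 = wrap2 = π + 2β = 271.6790°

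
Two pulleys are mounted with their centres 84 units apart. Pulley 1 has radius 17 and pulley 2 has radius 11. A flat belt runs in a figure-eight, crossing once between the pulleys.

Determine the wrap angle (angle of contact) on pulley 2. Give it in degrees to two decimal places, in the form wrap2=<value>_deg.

crossed belt: β = asin((r1+r2)/C) = asin(28/84) = 19.4712°
wrap1 = wrap2 = π + 2β = 218.9424°

wrap2=218.94_deg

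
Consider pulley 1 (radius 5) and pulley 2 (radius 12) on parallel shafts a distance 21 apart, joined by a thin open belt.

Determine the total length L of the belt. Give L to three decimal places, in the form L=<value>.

open belt: β = asin((r2−r1)/C) = asin(7/21) = 19.4712°
wrap1 = π − 2β = 141.0576°
wrap2 = π + 2β = 218.9424°
tangent length = C·cosβ = 19.7990
L = r1·wrap1 + r2·wrap2 + 2·C·cosβ = 5·2.4619 + 12·3.8213 + 2·19.7990 = 97.7628

L=97.763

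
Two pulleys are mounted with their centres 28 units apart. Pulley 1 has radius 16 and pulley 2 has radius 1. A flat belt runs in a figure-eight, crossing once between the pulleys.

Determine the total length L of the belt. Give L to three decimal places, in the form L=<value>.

crossed belt: β = asin((r1+r2)/C) = asin(17/28) = 37.3832°
wrap1 = wrap2 = π + 2β = 254.7664°
tangent length = C·cosβ = 22.2486
L = (r1+r2)·wrap + 2·C·cosβ = 17·4.4465 + 2·22.2486 = 120.0879

L=120.088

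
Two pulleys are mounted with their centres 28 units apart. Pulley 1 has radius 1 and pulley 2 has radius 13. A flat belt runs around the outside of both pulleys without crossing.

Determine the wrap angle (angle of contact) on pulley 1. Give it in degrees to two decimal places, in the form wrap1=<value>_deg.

open belt: β = asin((r2−r1)/C) = asin(12/28) = 25.3769°
wrap1 = π − 2β = 129.2461°
wrap2 = π + 2β = 230.7539°

wrap1=129.25_deg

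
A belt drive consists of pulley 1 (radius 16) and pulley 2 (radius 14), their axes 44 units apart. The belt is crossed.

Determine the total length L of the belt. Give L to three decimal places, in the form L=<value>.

crossed belt: β = asin((r1+r2)/C) = asin(30/44) = 42.9859°
wrap1 = wrap2 = π + 2β = 265.9718°
tangent length = C·cosβ = 32.1870
L = (r1+r2)·wrap + 2·C·cosβ = 30·4.6421 + 2·32.1870 = 203.6364

L=203.636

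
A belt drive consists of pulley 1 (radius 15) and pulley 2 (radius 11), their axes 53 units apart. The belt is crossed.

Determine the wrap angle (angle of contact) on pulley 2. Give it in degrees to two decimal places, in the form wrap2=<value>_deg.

crossed belt: β = asin((r1+r2)/C) = asin(26/53) = 29.3778°
wrap1 = wrap2 = π + 2β = 238.7556°

wrap2=238.76_deg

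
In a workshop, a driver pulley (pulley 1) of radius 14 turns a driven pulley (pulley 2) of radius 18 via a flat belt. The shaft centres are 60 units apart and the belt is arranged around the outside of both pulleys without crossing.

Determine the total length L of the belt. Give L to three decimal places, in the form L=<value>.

open belt: β = asin((r2−r1)/C) = asin(4/60) = 3.8226°
wrap1 = π − 2β = 172.3549°
wrap2 = π + 2β = 187.6451°
tangent length = C·cosβ = 59.8665
L = r1·wrap1 + r2·wrap2 + 2·C·cosβ = 14·3.0082 + 18·3.2750 + 2·59.8665 = 220.7977

L=220.798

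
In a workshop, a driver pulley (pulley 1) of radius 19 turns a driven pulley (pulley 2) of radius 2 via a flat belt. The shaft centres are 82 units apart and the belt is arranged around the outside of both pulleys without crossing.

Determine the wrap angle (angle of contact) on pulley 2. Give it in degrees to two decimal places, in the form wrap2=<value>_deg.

open belt: β = asin((r2−r1)/C) = asin(-17/82) = -11.9652°
wrap1 = π − 2β = 203.9303°
wrap2 = π + 2β = 156.0697°

wrap2=156.07_deg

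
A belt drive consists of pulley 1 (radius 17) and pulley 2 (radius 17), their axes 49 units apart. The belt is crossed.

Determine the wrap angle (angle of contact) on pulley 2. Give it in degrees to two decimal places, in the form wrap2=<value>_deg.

wrap2=267.88_deg

crossed belt: β = asin((r1+r2)/C) = asin(34/49) = 43.9378°
wrap1 = wrap2 = π + 2β = 267.8757°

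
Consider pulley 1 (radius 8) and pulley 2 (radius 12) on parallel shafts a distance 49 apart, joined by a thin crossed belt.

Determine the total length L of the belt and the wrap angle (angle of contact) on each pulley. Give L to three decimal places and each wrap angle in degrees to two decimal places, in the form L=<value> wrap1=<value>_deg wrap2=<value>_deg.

L=169.115 wrap1=228.18_deg wrap2=228.18_deg

crossed belt: β = asin((r1+r2)/C) = asin(20/49) = 24.0895°
wrap1 = wrap2 = π + 2β = 228.1790°
tangent length = C·cosβ = 44.7325
L = (r1+r2)·wrap + 2·C·cosβ = 20·3.9825 + 2·44.7325 = 169.1146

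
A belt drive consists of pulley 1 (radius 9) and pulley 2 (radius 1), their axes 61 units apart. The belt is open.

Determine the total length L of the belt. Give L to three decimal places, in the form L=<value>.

L=154.467

open belt: β = asin((r2−r1)/C) = asin(-8/61) = -7.5359°
wrap1 = π − 2β = 195.0718°
wrap2 = π + 2β = 164.9282°
tangent length = C·cosβ = 60.4731
L = r1·wrap1 + r2·wrap2 + 2·C·cosβ = 9·3.4046 + 1·2.8785 + 2·60.4731 = 154.4666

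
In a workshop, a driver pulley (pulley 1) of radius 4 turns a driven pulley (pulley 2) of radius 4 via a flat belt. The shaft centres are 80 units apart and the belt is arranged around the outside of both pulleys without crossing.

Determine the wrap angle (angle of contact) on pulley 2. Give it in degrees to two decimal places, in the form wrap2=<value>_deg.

wrap2=180.00_deg

open belt: β = asin((r2−r1)/C) = asin(0/80) = 0.0000°
wrap1 = π − 2β = 180.0000°
wrap2 = π + 2β = 180.0000°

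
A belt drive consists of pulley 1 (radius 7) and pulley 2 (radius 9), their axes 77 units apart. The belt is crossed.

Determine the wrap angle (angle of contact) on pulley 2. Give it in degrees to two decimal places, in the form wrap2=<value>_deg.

crossed belt: β = asin((r1+r2)/C) = asin(16/77) = 11.9930°
wrap1 = wrap2 = π + 2β = 203.9860°

wrap2=203.99_deg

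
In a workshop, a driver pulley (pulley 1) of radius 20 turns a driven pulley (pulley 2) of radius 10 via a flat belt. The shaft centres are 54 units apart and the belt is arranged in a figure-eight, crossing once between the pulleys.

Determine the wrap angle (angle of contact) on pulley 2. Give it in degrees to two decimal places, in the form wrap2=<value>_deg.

wrap2=247.50_deg

crossed belt: β = asin((r1+r2)/C) = asin(30/54) = 33.7490°
wrap1 = wrap2 = π + 2β = 247.4980°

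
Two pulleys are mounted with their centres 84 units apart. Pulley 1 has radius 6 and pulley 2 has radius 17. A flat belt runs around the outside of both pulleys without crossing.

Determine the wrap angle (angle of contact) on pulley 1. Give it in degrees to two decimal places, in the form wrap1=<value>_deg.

open belt: β = asin((r2−r1)/C) = asin(11/84) = 7.5246°
wrap1 = π − 2β = 164.9507°
wrap2 = π + 2β = 195.0493°

wrap1=164.95_deg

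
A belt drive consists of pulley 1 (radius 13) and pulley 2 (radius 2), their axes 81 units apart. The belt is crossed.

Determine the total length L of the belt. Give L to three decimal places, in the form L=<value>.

crossed belt: β = asin((r1+r2)/C) = asin(15/81) = 10.6719°
wrap1 = wrap2 = π + 2β = 201.3439°
tangent length = C·cosβ = 79.5990
L = (r1+r2)·wrap + 2·C·cosβ = 15·3.5141 + 2·79.5990 = 211.9097

L=211.910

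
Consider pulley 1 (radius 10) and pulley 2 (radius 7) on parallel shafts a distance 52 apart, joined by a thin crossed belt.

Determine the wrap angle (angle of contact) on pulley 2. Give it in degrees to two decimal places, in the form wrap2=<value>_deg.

crossed belt: β = asin((r1+r2)/C) = asin(17/52) = 19.0821°
wrap1 = wrap2 = π + 2β = 218.1642°

wrap2=218.16_deg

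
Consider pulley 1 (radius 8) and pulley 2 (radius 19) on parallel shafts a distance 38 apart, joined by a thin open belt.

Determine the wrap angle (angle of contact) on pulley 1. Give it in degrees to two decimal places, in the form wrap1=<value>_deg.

wrap1=146.35_deg

open belt: β = asin((r2−r1)/C) = asin(11/38) = 16.8264°
wrap1 = π − 2β = 146.3471°
wrap2 = π + 2β = 213.6529°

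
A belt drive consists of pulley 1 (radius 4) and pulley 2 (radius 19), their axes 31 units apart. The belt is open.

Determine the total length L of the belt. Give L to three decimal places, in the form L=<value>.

L=141.667

open belt: β = asin((r2−r1)/C) = asin(15/31) = 28.9385°
wrap1 = π − 2β = 122.1229°
wrap2 = π + 2β = 237.8771°
tangent length = C·cosβ = 27.1293
L = r1·wrap1 + r2·wrap2 + 2·C·cosβ = 4·2.1314 + 19·4.1517 + 2·27.1293 = 141.6674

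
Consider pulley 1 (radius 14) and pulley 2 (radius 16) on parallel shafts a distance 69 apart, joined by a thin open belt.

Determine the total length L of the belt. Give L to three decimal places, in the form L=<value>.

open belt: β = asin((r2−r1)/C) = asin(2/69) = 1.6610°
wrap1 = π − 2β = 176.6780°
wrap2 = π + 2β = 183.3220°
tangent length = C·cosβ = 68.9710
L = r1·wrap1 + r2·wrap2 + 2·C·cosβ = 14·3.0836 + 16·3.1996 + 2·68.9710 = 232.3058

L=232.306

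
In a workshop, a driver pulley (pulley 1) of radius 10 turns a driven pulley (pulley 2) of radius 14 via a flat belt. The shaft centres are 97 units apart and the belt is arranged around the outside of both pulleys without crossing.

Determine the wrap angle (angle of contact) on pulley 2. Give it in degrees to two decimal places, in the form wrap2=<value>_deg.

wrap2=184.73_deg

open belt: β = asin((r2−r1)/C) = asin(4/97) = 2.3634°
wrap1 = π − 2β = 175.2732°
wrap2 = π + 2β = 184.7268°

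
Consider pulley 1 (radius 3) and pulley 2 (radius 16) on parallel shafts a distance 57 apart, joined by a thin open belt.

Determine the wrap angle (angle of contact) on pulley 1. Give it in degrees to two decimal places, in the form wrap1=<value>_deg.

open belt: β = asin((r2−r1)/C) = asin(13/57) = 13.1835°
wrap1 = π − 2β = 153.6330°
wrap2 = π + 2β = 206.3670°

wrap1=153.63_deg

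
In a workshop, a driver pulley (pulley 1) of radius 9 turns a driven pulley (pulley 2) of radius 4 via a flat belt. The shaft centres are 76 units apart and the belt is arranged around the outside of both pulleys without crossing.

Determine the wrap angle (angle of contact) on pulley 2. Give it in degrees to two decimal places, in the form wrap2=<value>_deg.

open belt: β = asin((r2−r1)/C) = asin(-5/76) = -3.7722°
wrap1 = π − 2β = 187.5444°
wrap2 = π + 2β = 172.4556°

wrap2=172.46_deg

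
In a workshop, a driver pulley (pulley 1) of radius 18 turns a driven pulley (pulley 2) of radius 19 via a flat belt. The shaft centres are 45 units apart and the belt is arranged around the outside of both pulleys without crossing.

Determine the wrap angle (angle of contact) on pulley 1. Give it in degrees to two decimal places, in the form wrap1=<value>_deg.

wrap1=177.45_deg

open belt: β = asin((r2−r1)/C) = asin(1/45) = 1.2733°
wrap1 = π − 2β = 177.4533°
wrap2 = π + 2β = 182.5467°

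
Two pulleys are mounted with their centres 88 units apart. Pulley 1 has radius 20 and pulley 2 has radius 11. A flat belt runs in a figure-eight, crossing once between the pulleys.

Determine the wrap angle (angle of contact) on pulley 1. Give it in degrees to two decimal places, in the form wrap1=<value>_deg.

crossed belt: β = asin((r1+r2)/C) = asin(31/88) = 20.6264°
wrap1 = wrap2 = π + 2β = 221.2528°

wrap1=221.25_deg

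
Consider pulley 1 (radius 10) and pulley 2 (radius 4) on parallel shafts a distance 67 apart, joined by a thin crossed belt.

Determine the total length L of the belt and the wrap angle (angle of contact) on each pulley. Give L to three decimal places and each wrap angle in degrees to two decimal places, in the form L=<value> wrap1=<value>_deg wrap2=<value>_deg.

L=180.918 wrap1=204.12_deg wrap2=204.12_deg

crossed belt: β = asin((r1+r2)/C) = asin(14/67) = 12.0611°
wrap1 = wrap2 = π + 2β = 204.1223°
tangent length = C·cosβ = 65.5210
L = (r1+r2)·wrap + 2·C·cosβ = 14·3.5626 + 2·65.5210 = 180.9185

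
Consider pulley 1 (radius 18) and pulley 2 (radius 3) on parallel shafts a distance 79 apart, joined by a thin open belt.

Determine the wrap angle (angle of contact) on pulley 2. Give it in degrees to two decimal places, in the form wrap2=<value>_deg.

wrap2=158.11_deg

open belt: β = asin((r2−r1)/C) = asin(-15/79) = -10.9454°
wrap1 = π − 2β = 201.8908°
wrap2 = π + 2β = 158.1092°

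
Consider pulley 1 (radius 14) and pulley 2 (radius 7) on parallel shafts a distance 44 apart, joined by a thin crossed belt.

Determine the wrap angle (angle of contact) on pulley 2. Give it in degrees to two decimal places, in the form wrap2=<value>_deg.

crossed belt: β = asin((r1+r2)/C) = asin(21/44) = 28.5074°
wrap1 = wrap2 = π + 2β = 237.0149°

wrap2=237.01_deg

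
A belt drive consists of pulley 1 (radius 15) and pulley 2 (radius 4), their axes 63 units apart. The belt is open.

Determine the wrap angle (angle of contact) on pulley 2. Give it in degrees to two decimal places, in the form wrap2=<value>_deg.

open belt: β = asin((r2−r1)/C) = asin(-11/63) = -10.0556°
wrap1 = π − 2β = 200.1111°
wrap2 = π + 2β = 159.8889°

wrap2=159.89_deg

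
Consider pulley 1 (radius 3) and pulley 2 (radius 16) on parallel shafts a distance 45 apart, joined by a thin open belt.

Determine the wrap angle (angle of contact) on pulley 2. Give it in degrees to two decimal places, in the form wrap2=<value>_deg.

open belt: β = asin((r2−r1)/C) = asin(13/45) = 16.7914°
wrap1 = π − 2β = 146.4171°
wrap2 = π + 2β = 213.5829°

wrap2=213.58_deg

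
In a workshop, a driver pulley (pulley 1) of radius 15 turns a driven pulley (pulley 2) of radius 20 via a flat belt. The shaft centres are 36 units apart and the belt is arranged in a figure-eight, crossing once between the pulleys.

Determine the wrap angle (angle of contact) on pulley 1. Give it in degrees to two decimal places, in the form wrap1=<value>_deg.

crossed belt: β = asin((r1+r2)/C) = asin(35/36) = 76.4638°
wrap1 = wrap2 = π + 2β = 332.9276°

wrap1=332.93_deg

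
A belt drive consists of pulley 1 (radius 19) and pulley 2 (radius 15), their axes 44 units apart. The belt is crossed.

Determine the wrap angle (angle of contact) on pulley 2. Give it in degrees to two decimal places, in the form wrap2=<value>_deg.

wrap2=281.20_deg

crossed belt: β = asin((r1+r2)/C) = asin(34/44) = 50.5994°
wrap1 = wrap2 = π + 2β = 281.1989°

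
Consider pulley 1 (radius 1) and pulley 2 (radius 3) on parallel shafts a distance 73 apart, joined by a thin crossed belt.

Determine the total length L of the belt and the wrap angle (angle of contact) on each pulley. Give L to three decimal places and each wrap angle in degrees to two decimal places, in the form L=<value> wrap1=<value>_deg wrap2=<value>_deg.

L=158.786 wrap1=186.28_deg wrap2=186.28_deg

crossed belt: β = asin((r1+r2)/C) = asin(4/73) = 3.1411°
wrap1 = wrap2 = π + 2β = 186.2821°
tangent length = C·cosβ = 72.8903
L = (r1+r2)·wrap + 2·C·cosβ = 4·3.2512 + 2·72.8903 = 158.7856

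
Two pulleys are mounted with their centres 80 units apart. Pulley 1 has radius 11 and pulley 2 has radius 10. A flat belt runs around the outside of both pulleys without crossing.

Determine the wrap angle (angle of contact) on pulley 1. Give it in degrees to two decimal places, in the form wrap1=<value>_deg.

open belt: β = asin((r2−r1)/C) = asin(-1/80) = -0.7162°
wrap1 = π − 2β = 181.4324°
wrap2 = π + 2β = 178.5676°

wrap1=181.43_deg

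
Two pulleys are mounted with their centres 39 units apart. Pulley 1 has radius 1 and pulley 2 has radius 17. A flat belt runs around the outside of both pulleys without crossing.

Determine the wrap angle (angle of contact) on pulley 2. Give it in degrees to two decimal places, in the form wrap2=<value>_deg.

wrap2=228.44_deg

open belt: β = asin((r2−r1)/C) = asin(16/39) = 24.2209°
wrap1 = π − 2β = 131.5581°
wrap2 = π + 2β = 228.4419°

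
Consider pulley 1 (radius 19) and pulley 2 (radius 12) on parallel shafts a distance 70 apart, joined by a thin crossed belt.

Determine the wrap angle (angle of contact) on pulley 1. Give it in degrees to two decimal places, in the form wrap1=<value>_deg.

crossed belt: β = asin((r1+r2)/C) = asin(31/70) = 26.2863°
wrap1 = wrap2 = π + 2β = 232.5726°

wrap1=232.57_deg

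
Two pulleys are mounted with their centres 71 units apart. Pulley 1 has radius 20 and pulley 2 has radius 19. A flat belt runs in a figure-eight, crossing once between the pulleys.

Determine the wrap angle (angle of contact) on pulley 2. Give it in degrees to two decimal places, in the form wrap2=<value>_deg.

wrap2=246.64_deg

crossed belt: β = asin((r1+r2)/C) = asin(39/71) = 33.3187°
wrap1 = wrap2 = π + 2β = 246.6374°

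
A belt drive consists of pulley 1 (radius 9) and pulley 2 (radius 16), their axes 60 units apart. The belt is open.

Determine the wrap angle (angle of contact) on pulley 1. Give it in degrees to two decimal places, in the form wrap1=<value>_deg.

wrap1=166.60_deg

open belt: β = asin((r2−r1)/C) = asin(7/60) = 6.6998°
wrap1 = π − 2β = 166.6005°
wrap2 = π + 2β = 193.3995°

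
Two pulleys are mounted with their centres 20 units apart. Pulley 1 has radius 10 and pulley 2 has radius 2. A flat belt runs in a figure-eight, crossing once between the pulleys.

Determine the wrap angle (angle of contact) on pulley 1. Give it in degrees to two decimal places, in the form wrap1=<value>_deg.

crossed belt: β = asin((r1+r2)/C) = asin(12/20) = 36.8699°
wrap1 = wrap2 = π + 2β = 253.7398°

wrap1=253.74_deg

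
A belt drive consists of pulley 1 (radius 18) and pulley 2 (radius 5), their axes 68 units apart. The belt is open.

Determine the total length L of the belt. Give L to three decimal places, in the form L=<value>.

open belt: β = asin((r2−r1)/C) = asin(-13/68) = -11.0214°
wrap1 = π − 2β = 202.0429°
wrap2 = π + 2β = 157.9571°
tangent length = C·cosβ = 66.7458
L = r1·wrap1 + r2·wrap2 + 2·C·cosβ = 18·3.5263 + 5·2.7569 + 2·66.7458 = 210.7496

L=210.750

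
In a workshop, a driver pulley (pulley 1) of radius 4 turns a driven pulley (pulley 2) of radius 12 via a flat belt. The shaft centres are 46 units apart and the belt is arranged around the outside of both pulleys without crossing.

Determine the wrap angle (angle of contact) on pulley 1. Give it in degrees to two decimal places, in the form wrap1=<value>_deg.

open belt: β = asin((r2−r1)/C) = asin(8/46) = 10.0154°
wrap1 = π − 2β = 159.9692°
wrap2 = π + 2β = 200.0308°

wrap1=159.97_deg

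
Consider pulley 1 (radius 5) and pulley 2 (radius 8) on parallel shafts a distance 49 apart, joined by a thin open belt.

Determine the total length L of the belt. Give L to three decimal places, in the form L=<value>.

L=139.024

open belt: β = asin((r2−r1)/C) = asin(3/49) = 3.5101°
wrap1 = π − 2β = 172.9798°
wrap2 = π + 2β = 187.0202°
tangent length = C·cosβ = 48.9081
L = r1·wrap1 + r2·wrap2 + 2·C·cosβ = 5·3.0191 + 8·3.2641 + 2·48.9081 = 139.0244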